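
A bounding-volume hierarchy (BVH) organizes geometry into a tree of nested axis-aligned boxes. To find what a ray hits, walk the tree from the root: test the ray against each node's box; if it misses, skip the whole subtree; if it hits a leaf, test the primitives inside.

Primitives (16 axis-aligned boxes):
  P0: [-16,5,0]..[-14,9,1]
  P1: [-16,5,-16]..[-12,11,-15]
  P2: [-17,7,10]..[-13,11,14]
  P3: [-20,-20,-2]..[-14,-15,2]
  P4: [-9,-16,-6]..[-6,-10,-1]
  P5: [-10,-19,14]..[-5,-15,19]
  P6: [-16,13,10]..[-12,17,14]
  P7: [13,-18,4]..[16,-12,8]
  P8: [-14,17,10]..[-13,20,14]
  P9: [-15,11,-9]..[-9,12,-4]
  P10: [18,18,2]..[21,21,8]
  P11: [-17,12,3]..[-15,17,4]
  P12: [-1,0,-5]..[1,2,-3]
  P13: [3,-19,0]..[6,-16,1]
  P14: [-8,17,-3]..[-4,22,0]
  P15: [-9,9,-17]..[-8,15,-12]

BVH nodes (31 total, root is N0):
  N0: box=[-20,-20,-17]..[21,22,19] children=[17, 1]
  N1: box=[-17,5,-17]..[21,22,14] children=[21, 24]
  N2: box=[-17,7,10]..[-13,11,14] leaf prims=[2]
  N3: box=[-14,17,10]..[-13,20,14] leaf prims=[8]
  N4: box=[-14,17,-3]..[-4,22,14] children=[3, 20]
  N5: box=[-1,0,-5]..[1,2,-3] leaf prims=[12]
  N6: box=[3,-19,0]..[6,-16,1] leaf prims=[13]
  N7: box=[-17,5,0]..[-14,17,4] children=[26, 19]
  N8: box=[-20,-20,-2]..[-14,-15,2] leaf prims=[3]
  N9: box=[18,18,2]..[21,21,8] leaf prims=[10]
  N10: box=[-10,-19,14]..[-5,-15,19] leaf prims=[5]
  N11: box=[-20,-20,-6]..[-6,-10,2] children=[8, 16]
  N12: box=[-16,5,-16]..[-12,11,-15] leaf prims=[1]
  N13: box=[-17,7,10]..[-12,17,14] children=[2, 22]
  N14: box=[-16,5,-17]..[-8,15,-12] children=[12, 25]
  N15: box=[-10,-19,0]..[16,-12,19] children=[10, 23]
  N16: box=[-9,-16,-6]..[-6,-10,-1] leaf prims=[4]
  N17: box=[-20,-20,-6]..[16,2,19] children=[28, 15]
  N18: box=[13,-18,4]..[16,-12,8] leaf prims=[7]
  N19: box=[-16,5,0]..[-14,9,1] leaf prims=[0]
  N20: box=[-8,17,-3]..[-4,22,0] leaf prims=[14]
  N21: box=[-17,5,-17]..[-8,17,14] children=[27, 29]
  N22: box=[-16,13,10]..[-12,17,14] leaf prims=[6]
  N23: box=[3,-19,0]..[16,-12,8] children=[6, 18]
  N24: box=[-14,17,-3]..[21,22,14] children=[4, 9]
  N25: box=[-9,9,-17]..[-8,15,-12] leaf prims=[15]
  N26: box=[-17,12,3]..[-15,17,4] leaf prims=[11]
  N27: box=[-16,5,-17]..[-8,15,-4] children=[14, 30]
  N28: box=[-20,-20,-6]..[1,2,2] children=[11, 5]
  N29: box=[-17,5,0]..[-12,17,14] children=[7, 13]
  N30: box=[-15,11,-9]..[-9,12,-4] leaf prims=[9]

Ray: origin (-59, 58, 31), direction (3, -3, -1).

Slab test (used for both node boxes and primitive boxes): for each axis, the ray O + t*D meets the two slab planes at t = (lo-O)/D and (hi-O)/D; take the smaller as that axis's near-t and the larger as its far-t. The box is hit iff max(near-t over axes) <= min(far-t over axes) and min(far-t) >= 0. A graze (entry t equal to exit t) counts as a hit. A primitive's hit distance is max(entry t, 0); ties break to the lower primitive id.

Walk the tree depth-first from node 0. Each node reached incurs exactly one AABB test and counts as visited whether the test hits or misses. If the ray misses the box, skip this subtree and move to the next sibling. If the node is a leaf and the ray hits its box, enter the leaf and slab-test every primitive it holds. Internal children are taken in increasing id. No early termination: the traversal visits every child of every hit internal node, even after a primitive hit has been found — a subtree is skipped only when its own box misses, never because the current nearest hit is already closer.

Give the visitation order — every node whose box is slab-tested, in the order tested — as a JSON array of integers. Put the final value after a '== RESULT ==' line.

Traverse from the root:
N0 x:[13,80/3] y:[12,26] z:[12,48] -> hit [13,26], descend [1, 17]
  N1 x:[14,80/3] y:[12,53/3] z:[17,48] -> hit [17,53/3], descend [21, 24]
    N21 x:[14,17] y:[41/3,53/3] z:[17,48] -> hit [17,17], descend [27, 29]
      N27 x:[43/3,17] y:[43/3,53/3] z:[35,48] -> miss, prune
      N29 x:[14,47/3] y:[41/3,53/3] z:[17,31] -> miss, prune
    N24 x:[15,80/3] y:[12,41/3] z:[17,34] -> miss, prune
  N17 x:[13,25] y:[56/3,26] z:[12,37] -> hit [56/3,25], descend [15, 28]
    N15 x:[49/3,25] y:[70/3,77/3] z:[12,31] -> hit [70/3,25], descend [10, 23]
      N10 x:[49/3,18] y:[73/3,77/3] z:[12,17] -> miss, prune
      N23 x:[62/3,25] y:[70/3,77/3] z:[23,31] -> hit [70/3,25], descend [6, 18]
        N6 x:[62/3,65/3] y:[74/3,77/3] z:[30,31] -> miss, prune
        N18 x:[24,25] y:[70/3,76/3] z:[23,27] -> hit [24,25] leaf, test {P7@t=24}
    N28 x:[13,20] y:[56/3,26] z:[29,37] -> miss, prune

Visited [0, 1, 21, 27, 29, 24, 17, 15, 10, 23, 6, 18, 28]. Tests: 13 box, 1 leaf. Nearest: P7.

== RESULT ==
[0, 1, 21, 27, 29, 24, 17, 15, 10, 23, 6, 18, 28]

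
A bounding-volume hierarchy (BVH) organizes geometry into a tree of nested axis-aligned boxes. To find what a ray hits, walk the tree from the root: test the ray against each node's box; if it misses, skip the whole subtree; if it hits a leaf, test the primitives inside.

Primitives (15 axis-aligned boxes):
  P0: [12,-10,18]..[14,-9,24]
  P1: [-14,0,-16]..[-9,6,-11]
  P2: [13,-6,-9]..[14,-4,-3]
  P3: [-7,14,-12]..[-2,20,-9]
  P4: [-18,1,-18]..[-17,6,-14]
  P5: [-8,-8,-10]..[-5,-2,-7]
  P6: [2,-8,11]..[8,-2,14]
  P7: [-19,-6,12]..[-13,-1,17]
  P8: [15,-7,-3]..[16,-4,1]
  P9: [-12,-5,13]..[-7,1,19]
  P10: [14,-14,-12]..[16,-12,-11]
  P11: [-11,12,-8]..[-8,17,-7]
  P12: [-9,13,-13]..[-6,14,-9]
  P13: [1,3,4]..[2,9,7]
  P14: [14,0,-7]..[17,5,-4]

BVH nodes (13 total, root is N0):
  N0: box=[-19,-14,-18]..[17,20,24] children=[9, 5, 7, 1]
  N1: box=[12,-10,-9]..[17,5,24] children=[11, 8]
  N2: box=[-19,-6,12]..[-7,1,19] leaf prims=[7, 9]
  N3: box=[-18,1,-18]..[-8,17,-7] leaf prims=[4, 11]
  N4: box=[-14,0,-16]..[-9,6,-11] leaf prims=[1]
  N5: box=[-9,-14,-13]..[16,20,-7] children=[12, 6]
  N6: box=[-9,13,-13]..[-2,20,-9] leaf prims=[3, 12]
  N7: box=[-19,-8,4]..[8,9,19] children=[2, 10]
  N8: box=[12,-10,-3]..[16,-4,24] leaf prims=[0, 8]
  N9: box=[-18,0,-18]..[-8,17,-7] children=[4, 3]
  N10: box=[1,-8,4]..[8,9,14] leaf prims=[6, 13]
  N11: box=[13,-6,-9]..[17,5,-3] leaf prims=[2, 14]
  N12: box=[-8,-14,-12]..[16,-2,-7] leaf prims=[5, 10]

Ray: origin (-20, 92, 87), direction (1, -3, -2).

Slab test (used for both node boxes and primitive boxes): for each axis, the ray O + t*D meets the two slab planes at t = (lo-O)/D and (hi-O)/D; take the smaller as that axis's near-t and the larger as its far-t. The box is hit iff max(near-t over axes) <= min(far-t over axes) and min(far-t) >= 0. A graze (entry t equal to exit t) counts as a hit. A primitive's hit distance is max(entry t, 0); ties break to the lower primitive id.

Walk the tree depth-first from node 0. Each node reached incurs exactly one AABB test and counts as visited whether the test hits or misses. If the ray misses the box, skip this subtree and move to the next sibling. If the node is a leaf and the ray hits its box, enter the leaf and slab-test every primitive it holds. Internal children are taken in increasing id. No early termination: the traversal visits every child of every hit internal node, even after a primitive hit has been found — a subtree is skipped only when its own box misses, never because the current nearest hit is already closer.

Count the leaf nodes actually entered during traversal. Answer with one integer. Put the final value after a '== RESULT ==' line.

Traverse from the root:
N0 x:[1,37] y:[24,106/3] z:[63/2,105/2] -> hit [63/2,106/3], descend [1, 5, 7, 9]
  N1 x:[32,37] y:[29,34] z:[63/2,48] -> hit [32,34], descend [8, 11]
    N8 x:[32,36] y:[32,34] z:[63/2,45] -> hit [32,34] leaf, test {P0@t=101/3, P8(miss)}
    N11 x:[33,37] y:[29,98/3] z:[45,48] -> miss, prune
  N5 x:[11,36] y:[24,106/3] z:[47,50] -> miss, prune
  N7 x:[1,28] y:[83/3,100/3] z:[34,83/2] -> miss, prune
  N9 x:[2,12] y:[25,92/3] z:[47,105/2] -> miss, prune

order=[0, 1, 8, 11, 5, 7, 9]  |boxes|=7  |leaves|=1  hit=P0

== RESULT ==
1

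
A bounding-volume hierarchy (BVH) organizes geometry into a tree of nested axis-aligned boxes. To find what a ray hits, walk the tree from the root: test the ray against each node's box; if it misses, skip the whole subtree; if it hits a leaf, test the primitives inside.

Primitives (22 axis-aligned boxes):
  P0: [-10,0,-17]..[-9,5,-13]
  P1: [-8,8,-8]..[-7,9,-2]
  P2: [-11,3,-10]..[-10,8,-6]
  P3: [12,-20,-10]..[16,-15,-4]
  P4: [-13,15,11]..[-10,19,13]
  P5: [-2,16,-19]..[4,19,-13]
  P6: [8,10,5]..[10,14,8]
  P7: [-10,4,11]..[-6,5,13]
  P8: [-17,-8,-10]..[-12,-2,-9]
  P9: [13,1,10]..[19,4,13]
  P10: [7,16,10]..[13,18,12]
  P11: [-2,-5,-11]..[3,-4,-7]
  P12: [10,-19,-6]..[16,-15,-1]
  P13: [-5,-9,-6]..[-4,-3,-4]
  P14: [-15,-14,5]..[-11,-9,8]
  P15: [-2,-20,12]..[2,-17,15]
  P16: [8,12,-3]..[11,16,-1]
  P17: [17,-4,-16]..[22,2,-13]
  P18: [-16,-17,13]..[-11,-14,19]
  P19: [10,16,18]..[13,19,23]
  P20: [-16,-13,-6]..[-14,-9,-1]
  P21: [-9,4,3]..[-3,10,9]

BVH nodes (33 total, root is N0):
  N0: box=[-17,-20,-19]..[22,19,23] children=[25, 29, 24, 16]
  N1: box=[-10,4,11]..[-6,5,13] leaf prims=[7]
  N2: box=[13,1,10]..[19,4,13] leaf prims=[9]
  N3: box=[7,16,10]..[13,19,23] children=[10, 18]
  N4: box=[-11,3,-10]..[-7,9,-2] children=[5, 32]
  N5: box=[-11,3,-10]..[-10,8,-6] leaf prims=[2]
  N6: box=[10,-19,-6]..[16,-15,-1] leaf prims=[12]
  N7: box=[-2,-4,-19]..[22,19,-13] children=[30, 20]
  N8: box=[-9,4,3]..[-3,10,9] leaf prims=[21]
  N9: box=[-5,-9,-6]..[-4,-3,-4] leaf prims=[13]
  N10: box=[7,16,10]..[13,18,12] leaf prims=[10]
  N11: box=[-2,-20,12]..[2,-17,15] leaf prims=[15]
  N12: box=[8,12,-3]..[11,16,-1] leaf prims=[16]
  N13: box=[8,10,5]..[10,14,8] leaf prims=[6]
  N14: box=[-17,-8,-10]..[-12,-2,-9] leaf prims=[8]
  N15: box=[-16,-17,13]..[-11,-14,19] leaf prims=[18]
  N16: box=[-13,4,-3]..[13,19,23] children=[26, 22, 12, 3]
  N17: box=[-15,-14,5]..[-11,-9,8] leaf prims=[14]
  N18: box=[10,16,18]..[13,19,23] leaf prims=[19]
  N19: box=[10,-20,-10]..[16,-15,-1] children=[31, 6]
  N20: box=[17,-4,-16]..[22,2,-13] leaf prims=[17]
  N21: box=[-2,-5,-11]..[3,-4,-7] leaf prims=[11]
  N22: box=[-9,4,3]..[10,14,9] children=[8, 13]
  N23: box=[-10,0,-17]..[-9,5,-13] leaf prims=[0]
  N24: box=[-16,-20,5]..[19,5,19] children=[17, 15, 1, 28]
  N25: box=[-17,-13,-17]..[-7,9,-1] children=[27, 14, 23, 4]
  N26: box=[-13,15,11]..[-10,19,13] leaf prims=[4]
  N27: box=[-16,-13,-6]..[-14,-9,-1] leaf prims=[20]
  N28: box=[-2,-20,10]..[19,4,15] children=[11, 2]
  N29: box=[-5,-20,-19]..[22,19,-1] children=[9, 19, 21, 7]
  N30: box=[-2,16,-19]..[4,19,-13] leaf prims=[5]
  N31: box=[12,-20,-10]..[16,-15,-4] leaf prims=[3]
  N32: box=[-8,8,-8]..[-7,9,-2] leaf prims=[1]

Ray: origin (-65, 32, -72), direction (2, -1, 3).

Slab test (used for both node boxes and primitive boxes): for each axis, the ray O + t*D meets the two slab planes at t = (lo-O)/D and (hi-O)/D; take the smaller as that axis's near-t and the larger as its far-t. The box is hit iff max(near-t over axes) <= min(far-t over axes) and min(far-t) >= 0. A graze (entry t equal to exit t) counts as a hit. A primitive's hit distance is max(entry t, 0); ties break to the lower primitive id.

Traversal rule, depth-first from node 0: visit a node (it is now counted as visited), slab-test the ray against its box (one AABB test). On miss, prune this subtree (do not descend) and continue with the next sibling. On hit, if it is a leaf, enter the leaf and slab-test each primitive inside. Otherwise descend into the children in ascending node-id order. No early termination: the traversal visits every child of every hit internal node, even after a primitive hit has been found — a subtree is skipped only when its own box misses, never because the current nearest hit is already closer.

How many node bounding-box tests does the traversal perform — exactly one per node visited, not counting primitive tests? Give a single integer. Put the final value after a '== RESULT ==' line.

Walk:
N0 x:[24,87/2] y:[13,52] z:[53/3,95/3] -> hit [24,95/3], descend [16, 24, 25, 29]
  N16 x:[26,39] y:[13,28] z:[23,95/3] -> hit [26,28], descend [3, 12, 22, 26]
    N3 x:[36,39] y:[13,16] z:[82/3,95/3] -> miss, prune
    N12 x:[73/2,38] y:[16,20] z:[23,71/3] -> miss, prune
    N22 x:[28,75/2] y:[18,28] z:[25,27] -> miss, prune
    N26 x:[26,55/2] y:[13,17] z:[83/3,85/3] -> miss, prune
  N24 x:[49/2,42] y:[27,52] z:[77/3,91/3] -> hit [27,91/3], descend [1, 15, 17, 28]
    N1 x:[55/2,59/2] y:[27,28] z:[83/3,85/3] -> hit [83/3,28] leaf, test {P7@t=83/3}
    N15 x:[49/2,27] y:[46,49] z:[85/3,91/3] -> miss, prune
    N17 x:[25,27] y:[41,46] z:[77/3,80/3] -> miss, prune
    N28 x:[63/2,42] y:[28,52] z:[82/3,29] -> miss, prune
  N25 x:[24,29] y:[23,45] z:[55/3,71/3] -> miss, prune
  N29 x:[30,87/2] y:[13,52] z:[53/3,71/3] -> miss, prune

order=[0, 16, 3, 12, 22, 26, 24, 1, 15, 17, 28, 25, 29]  |boxes|=13  |leaves|=1  hit=P7

== RESULT ==
13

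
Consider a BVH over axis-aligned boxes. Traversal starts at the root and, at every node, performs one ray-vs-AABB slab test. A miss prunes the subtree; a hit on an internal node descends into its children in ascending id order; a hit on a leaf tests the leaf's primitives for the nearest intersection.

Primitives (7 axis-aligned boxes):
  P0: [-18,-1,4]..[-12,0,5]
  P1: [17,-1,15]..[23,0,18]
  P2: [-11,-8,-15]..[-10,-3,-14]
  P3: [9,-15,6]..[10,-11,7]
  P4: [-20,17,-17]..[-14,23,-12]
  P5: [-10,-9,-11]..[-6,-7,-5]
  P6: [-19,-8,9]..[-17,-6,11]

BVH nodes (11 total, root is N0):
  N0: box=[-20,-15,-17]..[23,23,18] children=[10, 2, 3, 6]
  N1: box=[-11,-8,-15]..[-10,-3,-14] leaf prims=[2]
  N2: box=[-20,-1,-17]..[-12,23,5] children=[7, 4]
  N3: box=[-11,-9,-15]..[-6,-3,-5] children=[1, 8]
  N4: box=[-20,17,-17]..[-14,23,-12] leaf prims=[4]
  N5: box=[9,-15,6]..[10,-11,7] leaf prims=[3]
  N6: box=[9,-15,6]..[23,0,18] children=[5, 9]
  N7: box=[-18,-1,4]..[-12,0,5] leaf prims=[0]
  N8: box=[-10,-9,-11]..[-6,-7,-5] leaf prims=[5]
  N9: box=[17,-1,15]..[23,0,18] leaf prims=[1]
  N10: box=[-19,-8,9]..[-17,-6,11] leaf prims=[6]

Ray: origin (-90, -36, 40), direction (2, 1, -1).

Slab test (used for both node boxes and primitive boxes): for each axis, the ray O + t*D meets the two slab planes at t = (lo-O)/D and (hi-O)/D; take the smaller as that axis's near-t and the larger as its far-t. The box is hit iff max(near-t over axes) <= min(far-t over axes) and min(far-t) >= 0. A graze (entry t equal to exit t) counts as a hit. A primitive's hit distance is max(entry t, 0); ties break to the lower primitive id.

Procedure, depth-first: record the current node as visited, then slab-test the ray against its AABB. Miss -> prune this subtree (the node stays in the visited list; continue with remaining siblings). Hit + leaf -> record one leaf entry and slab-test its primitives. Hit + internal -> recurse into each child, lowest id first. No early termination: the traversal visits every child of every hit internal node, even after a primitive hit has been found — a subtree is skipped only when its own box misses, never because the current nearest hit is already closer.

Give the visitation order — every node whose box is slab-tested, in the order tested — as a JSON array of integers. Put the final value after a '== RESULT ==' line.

Walk:
N0 x:[35,113/2] y:[21,59] z:[22,57] -> hit [35,113/2], descend [2, 3, 6, 10]
  N2 x:[35,39] y:[35,59] z:[35,57] -> hit [35,39], descend [4, 7]
    N4 x:[35,38] y:[53,59] z:[52,57] -> miss, prune
    N7 x:[36,39] y:[35,36] z:[35,36] -> hit [36,36] leaf, test {P0@t=36}
  N3 x:[79/2,42] y:[27,33] z:[45,55] -> miss, prune
  N6 x:[99/2,113/2] y:[21,36] z:[22,34] -> miss, prune
  N10 x:[71/2,73/2] y:[28,30] z:[29,31] -> miss, prune

Visited [0, 2, 4, 7, 3, 6, 10]. Tests: 7 box, 1 leaf. Nearest: P0.

== RESULT ==
[0, 2, 4, 7, 3, 6, 10]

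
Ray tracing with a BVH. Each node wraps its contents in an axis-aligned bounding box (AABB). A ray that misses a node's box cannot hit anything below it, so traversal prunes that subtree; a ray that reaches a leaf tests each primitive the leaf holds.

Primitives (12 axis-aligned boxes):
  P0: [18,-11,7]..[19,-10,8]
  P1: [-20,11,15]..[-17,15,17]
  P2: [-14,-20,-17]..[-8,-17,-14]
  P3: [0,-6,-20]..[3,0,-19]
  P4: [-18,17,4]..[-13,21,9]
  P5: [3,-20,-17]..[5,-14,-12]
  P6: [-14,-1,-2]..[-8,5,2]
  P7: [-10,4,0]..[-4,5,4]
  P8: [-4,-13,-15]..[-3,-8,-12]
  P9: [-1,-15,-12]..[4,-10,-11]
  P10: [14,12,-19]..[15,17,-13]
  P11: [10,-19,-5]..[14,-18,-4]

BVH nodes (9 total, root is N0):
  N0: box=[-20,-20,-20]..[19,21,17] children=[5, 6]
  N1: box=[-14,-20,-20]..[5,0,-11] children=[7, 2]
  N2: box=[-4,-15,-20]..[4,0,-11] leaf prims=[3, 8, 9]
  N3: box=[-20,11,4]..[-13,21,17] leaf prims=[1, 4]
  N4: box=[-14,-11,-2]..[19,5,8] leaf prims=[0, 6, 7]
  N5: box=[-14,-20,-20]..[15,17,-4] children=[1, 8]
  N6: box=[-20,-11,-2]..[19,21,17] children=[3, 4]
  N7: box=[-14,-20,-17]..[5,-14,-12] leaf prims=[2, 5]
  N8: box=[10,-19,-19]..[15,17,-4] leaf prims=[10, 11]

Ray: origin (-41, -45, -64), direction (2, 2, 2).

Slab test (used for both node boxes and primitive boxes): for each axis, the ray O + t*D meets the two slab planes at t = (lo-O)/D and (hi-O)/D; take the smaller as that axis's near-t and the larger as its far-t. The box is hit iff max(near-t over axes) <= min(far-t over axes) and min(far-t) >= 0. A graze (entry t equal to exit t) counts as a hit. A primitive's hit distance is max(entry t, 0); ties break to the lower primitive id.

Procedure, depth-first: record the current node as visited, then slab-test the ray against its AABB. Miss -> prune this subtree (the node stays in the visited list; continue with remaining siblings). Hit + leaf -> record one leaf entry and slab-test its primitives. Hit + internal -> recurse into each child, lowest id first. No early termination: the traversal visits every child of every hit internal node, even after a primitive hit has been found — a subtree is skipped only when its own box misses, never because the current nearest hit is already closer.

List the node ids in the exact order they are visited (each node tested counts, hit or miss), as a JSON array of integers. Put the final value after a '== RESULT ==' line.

Traverse from the root:
N0 x:[21/2,30] y:[25/2,33] z:[22,81/2] -> hit [22,30], descend [5, 6]
  N5 x:[27/2,28] y:[25/2,31] z:[22,30] -> hit [22,28], descend [1, 8]
    N1 x:[27/2,23] y:[25/2,45/2] z:[22,53/2] -> hit [22,45/2], descend [2, 7]
      N2 x:[37/2,45/2] y:[15,45/2] z:[22,53/2] -> hit [22,45/2] leaf, test {P3@t=22, P8(miss), P9(miss)}
      N7 x:[27/2,23] y:[25/2,31/2] z:[47/2,26] -> miss, prune
    N8 x:[51/2,28] y:[13,31] z:[45/2,30] -> hit [51/2,28] leaf, test {P10(miss), P11(miss)}
  N6 x:[21/2,30] y:[17,33] z:[31,81/2] -> miss, prune

Summary -> nodes [0, 5, 1, 2, 7, 8, 6]; box-tests=7; leaf-entries=2; first=P3

== RESULT ==
[0, 5, 1, 2, 7, 8, 6]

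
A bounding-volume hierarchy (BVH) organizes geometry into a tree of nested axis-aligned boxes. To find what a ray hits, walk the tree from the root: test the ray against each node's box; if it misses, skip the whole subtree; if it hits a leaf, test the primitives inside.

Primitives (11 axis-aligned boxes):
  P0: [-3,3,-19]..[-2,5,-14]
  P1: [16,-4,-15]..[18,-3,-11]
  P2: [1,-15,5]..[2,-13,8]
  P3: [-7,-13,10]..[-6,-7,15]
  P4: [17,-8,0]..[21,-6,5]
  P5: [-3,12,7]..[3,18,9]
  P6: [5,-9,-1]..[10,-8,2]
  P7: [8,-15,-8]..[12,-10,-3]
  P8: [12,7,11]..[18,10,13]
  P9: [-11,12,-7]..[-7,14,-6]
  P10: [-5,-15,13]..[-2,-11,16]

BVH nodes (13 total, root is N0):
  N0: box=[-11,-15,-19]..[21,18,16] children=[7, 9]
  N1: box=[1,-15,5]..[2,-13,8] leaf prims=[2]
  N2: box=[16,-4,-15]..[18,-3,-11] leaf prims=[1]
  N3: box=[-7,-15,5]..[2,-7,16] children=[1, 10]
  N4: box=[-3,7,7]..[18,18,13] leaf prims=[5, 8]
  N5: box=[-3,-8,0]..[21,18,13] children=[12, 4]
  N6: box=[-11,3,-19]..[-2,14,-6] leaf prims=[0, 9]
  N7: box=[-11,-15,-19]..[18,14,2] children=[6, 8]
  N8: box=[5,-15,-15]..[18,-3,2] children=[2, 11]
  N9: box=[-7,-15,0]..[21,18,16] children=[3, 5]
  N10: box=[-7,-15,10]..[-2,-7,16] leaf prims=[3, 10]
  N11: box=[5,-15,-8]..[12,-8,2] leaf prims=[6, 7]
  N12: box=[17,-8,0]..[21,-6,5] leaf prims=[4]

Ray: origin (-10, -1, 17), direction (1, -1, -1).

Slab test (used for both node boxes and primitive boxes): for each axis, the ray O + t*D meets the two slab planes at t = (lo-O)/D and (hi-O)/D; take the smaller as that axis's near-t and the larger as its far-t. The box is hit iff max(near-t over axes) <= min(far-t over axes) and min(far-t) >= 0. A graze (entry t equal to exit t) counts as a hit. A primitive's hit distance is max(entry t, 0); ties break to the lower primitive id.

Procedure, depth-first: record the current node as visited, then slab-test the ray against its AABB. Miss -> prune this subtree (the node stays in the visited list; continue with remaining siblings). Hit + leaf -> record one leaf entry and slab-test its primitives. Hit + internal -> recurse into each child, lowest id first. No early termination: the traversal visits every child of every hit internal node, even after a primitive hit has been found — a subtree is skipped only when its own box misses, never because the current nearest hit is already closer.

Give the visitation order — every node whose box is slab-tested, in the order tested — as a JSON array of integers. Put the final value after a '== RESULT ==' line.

Trace the traversal:
N0 x:[-1,31] y:[-19,14] z:[1,36] -> hit [1,14], descend [7, 9]
  N7 x:[-1,28] y:[-15,14] z:[15,36] -> miss, prune
  N9 x:[3,31] y:[-19,14] z:[1,17] -> hit [3,14], descend [3, 5]
    N3 x:[3,12] y:[6,14] z:[1,12] -> hit [6,12], descend [1, 10]
      N1 x:[11,12] y:[12,14] z:[9,12] -> hit [12,12] leaf, test {P2@t=12}
      N10 x:[3,8] y:[6,14] z:[1,7] -> hit [6,7] leaf, test {P3(miss), P10(miss)}
    N5 x:[7,31] y:[-19,7] z:[4,17] -> hit [7,7], descend [4, 12]
      N4 x:[7,28] y:[-19,-8] z:[4,10] -> miss, prune
      N12 x:[27,31] y:[5,7] z:[12,17] -> miss, prune

Visited [0, 7, 9, 3, 1, 10, 5, 4, 12]. Tests: 9 box, 2 leaf. Nearest: P2.

== RESULT ==
[0, 7, 9, 3, 1, 10, 5, 4, 12]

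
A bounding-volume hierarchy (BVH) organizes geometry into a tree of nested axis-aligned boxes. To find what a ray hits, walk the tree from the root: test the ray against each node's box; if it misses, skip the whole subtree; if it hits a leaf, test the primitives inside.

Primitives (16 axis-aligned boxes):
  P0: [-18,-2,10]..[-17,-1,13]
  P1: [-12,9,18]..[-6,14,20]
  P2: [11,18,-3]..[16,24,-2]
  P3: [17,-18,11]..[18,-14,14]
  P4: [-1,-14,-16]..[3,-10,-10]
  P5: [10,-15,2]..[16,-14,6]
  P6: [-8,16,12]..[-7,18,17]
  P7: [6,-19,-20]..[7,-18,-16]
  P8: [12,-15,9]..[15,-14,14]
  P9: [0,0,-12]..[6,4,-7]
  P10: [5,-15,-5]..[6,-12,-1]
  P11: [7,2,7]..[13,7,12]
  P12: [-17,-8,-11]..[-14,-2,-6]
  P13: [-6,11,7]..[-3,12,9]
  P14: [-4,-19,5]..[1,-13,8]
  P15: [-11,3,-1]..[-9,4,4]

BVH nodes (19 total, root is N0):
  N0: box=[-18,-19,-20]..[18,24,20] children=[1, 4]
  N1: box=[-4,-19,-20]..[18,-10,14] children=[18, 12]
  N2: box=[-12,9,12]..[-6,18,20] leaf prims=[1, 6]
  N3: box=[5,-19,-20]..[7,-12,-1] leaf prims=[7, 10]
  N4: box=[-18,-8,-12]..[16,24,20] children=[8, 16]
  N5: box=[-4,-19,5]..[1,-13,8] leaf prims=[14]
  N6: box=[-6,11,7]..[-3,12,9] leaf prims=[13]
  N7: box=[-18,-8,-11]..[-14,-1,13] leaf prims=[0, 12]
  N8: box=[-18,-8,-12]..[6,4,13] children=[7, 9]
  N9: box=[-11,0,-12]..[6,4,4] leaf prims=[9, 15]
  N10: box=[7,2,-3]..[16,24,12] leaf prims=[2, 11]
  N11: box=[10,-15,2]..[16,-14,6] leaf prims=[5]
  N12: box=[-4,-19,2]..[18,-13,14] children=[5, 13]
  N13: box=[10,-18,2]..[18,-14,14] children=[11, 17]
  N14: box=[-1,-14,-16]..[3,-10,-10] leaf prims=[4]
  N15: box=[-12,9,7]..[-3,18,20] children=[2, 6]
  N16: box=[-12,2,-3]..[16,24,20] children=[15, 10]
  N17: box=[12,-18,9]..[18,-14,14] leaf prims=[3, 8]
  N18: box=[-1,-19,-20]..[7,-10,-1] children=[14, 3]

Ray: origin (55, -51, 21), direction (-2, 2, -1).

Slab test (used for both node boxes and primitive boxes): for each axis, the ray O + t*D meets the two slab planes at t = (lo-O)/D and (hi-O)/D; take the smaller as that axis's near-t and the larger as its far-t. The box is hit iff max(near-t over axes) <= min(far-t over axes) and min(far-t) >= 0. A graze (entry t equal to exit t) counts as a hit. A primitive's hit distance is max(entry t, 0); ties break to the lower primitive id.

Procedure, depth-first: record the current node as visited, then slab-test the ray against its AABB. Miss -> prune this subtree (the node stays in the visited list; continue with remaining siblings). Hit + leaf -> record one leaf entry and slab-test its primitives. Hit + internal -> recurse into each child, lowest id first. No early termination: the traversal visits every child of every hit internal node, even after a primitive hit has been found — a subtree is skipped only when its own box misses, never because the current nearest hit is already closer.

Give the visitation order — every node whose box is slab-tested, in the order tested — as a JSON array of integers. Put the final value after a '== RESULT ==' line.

Walk:
N0 x:[37/2,73/2] y:[16,75/2] z:[1,41] -> hit [37/2,73/2], descend [1, 4]
  N1 x:[37/2,59/2] y:[16,41/2] z:[7,41] -> hit [37/2,41/2], descend [12, 18]
    N12 x:[37/2,59/2] y:[16,19] z:[7,19] -> hit [37/2,19], descend [5, 13]
      N5 x:[27,59/2] y:[16,19] z:[13,16] -> miss, prune
      N13 x:[37/2,45/2] y:[33/2,37/2] z:[7,19] -> hit [37/2,37/2], descend [11, 17]
        N11 x:[39/2,45/2] y:[18,37/2] z:[15,19] -> miss, prune
        N17 x:[37/2,43/2] y:[33/2,37/2] z:[7,12] -> miss, prune
    N18 x:[24,28] y:[16,41/2] z:[22,41] -> miss, prune
  N4 x:[39/2,73/2] y:[43/2,75/2] z:[1,33] -> hit [43/2,33], descend [8, 16]
    N8 x:[49/2,73/2] y:[43/2,55/2] z:[8,33] -> hit [49/2,55/2], descend [7, 9]
      N7 x:[69/2,73/2] y:[43/2,25] z:[8,32] -> miss, prune
      N9 x:[49/2,33] y:[51/2,55/2] z:[17,33] -> hit [51/2,55/2] leaf, test {P9(miss), P15(miss)}
    N16 x:[39/2,67/2] y:[53/2,75/2] z:[1,24] -> miss, prune

Visited [0, 1, 12, 5, 13, 11, 17, 18, 4, 8, 7, 9, 16]. Tests: 13 box, 1 leaf. Nearest: miss.

== RESULT ==
[0, 1, 12, 5, 13, 11, 17, 18, 4, 8, 7, 9, 16]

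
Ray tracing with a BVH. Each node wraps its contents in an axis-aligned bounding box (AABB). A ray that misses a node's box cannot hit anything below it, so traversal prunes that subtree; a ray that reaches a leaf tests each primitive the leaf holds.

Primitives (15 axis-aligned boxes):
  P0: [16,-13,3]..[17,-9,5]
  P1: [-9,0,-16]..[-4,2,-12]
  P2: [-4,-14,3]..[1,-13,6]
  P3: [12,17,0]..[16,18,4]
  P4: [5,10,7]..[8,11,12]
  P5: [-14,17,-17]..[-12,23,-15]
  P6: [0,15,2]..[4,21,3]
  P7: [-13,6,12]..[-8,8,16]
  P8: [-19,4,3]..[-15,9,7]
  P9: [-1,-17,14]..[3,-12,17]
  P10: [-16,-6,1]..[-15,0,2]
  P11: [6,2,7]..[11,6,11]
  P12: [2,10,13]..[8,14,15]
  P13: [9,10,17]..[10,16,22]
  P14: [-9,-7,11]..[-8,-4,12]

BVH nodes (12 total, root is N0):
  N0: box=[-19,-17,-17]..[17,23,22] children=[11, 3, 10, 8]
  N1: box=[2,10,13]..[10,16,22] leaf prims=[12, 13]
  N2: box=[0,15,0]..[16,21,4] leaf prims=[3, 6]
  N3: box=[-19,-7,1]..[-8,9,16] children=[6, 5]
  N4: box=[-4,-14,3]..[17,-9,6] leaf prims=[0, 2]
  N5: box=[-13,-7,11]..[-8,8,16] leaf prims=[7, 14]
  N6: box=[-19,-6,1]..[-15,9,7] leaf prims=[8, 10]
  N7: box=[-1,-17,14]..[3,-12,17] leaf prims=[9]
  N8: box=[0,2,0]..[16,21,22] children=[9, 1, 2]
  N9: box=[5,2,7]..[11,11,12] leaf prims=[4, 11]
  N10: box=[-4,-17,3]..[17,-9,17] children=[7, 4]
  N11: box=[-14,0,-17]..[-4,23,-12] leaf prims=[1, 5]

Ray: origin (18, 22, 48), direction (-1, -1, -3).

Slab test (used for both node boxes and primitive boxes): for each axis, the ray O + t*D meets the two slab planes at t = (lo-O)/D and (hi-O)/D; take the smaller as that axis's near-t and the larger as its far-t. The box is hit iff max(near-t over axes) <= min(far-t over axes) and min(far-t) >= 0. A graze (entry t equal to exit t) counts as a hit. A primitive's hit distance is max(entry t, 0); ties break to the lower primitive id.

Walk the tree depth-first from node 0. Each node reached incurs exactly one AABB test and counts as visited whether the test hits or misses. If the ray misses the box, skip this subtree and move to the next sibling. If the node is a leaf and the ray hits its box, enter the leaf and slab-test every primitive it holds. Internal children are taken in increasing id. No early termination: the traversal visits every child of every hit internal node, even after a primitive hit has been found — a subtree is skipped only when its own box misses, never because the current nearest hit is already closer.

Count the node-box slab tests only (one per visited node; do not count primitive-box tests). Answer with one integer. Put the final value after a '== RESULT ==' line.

Walk:
N0 x:[1,37] y:[-1,39] z:[26/3,65/3] -> hit [26/3,65/3], descend [3, 8, 10, 11]
  N3 x:[26,37] y:[13,29] z:[32/3,47/3] -> miss, prune
  N8 x:[2,18] y:[1,20] z:[26/3,16] -> hit [26/3,16], descend [1, 2, 9]
    N1 x:[8,16] y:[6,12] z:[26/3,35/3] -> hit [26/3,35/3] leaf, test {P12@t=11, P13@t=26/3}
    N2 x:[2,18] y:[1,7] z:[44/3,16] -> miss, prune
    N9 x:[7,13] y:[11,20] z:[12,41/3] -> hit [12,13] leaf, test {P4@t=12, P11(miss)}
  N10 x:[1,22] y:[31,39] z:[31/3,15] -> miss, prune
  N11 x:[22,32] y:[-1,22] z:[20,65/3] -> miss, prune

order=[0, 3, 8, 1, 2, 9, 10, 11]  |boxes|=8  |leaves|=2  hit=P13

== RESULT ==
8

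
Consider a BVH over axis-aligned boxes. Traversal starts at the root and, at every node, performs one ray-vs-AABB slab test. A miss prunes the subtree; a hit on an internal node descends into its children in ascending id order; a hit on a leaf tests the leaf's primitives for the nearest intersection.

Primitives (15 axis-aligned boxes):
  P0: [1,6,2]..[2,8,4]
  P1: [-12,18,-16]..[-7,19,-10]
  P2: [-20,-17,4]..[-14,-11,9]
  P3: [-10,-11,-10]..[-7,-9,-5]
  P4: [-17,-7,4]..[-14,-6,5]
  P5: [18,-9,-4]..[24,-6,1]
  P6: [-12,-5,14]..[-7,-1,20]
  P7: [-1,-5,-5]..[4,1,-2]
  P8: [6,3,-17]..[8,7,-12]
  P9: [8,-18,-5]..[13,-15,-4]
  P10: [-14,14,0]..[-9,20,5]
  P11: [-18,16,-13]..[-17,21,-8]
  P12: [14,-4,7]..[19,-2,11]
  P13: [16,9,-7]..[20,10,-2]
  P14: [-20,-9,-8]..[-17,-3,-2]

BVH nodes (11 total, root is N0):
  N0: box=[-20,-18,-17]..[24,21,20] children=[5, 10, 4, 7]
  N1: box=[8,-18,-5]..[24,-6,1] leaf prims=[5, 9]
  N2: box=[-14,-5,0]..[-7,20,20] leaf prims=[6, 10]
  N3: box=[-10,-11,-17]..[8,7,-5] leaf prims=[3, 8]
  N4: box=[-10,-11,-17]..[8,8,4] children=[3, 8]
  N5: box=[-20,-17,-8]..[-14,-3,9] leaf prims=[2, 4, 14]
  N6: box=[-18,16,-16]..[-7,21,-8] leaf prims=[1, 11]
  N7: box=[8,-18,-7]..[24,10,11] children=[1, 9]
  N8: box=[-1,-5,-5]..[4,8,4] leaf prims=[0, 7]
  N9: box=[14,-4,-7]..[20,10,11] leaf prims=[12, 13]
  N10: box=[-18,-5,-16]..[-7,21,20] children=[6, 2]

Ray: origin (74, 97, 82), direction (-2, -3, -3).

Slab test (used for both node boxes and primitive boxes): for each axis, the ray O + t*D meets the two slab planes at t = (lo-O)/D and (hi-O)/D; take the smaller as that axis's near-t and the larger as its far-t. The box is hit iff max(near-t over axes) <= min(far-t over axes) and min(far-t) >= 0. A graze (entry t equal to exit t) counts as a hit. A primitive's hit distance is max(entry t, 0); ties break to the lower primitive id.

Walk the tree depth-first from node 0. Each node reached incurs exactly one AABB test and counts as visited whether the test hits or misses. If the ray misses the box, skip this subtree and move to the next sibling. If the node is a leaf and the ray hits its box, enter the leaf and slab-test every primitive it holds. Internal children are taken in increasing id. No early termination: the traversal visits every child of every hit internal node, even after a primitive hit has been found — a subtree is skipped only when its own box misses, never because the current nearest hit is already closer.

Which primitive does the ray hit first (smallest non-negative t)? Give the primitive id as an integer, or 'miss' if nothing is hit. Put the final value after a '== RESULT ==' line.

Traverse from the root:
N0 x:[25,47] y:[76/3,115/3] z:[62/3,33] -> hit [76/3,33], descend [4, 5, 7, 10]
  N4 x:[33,42] y:[89/3,36] z:[26,33] -> hit [33,33], descend [3, 8]
    N3 x:[33,42] y:[30,36] z:[29,33] -> hit [33,33] leaf, test {P3(miss), P8(miss)}
    N8 x:[35,75/2] y:[89/3,34] z:[26,29] -> miss, prune
  N5 x:[44,47] y:[100/3,38] z:[73/3,30] -> miss, prune
  N7 x:[25,33] y:[29,115/3] z:[71/3,89/3] -> hit [29,89/3], descend [1, 9]
    N1 x:[25,33] y:[103/3,115/3] z:[27,29] -> miss, prune
    N9 x:[27,30] y:[29,101/3] z:[71/3,89/3] -> hit [29,89/3] leaf, test {P12(miss), P13@t=29}
  N10 x:[81/2,46] y:[76/3,34] z:[62/3,98/3] -> miss, prune

Summary -> nodes [0, 4, 3, 8, 5, 7, 1, 9, 10]; box-tests=9; leaf-entries=2; first=P13

== RESULT ==
13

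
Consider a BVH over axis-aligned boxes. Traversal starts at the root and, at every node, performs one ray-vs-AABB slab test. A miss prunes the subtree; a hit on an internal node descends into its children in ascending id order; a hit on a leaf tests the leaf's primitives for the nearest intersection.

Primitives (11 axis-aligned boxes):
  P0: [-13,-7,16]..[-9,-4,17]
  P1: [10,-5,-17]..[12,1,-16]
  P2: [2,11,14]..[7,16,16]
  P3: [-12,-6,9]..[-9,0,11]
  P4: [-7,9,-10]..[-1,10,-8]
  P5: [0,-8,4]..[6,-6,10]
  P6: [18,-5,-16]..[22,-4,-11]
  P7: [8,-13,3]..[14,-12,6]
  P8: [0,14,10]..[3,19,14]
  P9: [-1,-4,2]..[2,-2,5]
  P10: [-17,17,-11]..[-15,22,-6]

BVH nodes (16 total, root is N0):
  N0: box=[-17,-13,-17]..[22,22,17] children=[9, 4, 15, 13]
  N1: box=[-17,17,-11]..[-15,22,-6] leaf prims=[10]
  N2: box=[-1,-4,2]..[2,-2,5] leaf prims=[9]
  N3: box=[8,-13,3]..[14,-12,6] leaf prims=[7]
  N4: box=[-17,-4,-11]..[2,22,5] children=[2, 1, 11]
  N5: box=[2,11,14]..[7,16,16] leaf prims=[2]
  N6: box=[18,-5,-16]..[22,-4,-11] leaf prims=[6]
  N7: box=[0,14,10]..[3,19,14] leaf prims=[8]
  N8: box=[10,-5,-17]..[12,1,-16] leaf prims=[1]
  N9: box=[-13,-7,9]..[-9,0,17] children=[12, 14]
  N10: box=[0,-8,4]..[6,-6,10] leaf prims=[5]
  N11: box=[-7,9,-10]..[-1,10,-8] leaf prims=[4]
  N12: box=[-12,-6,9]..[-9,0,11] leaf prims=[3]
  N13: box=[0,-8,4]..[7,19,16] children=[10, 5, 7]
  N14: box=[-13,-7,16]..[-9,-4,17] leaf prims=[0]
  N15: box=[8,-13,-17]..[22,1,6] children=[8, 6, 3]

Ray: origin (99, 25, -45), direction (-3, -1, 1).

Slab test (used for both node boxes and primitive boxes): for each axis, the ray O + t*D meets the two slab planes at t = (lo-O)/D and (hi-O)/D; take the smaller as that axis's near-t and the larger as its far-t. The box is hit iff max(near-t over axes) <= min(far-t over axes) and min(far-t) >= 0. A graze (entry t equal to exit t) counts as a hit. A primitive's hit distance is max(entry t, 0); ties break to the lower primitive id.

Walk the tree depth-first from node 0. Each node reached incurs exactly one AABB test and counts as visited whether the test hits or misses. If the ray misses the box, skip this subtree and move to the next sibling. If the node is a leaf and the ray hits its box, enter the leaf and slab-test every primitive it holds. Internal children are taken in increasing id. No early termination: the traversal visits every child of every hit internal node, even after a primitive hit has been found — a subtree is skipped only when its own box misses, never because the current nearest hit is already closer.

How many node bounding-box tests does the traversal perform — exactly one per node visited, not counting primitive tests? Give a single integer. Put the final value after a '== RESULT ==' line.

Walk:
N0 x:[77/3,116/3] y:[3,38] z:[28,62] -> hit [28,38], descend [4, 9, 13, 15]
  N4 x:[97/3,116/3] y:[3,29] z:[34,50] -> miss, prune
  N9 x:[36,112/3] y:[25,32] z:[54,62] -> miss, prune
  N13 x:[92/3,33] y:[6,33] z:[49,61] -> miss, prune
  N15 x:[77/3,91/3] y:[24,38] z:[28,51] -> hit [28,91/3], descend [3, 6, 8]
    N3 x:[85/3,91/3] y:[37,38] z:[48,51] -> miss, prune
    N6 x:[77/3,27] y:[29,30] z:[29,34] -> miss, prune
    N8 x:[29,89/3] y:[24,30] z:[28,29] -> hit [29,29] leaf, test {P1@t=29}

Summary -> nodes [0, 4, 9, 13, 15, 3, 6, 8]; box-tests=8; leaf-entries=1; first=P1

== RESULT ==
8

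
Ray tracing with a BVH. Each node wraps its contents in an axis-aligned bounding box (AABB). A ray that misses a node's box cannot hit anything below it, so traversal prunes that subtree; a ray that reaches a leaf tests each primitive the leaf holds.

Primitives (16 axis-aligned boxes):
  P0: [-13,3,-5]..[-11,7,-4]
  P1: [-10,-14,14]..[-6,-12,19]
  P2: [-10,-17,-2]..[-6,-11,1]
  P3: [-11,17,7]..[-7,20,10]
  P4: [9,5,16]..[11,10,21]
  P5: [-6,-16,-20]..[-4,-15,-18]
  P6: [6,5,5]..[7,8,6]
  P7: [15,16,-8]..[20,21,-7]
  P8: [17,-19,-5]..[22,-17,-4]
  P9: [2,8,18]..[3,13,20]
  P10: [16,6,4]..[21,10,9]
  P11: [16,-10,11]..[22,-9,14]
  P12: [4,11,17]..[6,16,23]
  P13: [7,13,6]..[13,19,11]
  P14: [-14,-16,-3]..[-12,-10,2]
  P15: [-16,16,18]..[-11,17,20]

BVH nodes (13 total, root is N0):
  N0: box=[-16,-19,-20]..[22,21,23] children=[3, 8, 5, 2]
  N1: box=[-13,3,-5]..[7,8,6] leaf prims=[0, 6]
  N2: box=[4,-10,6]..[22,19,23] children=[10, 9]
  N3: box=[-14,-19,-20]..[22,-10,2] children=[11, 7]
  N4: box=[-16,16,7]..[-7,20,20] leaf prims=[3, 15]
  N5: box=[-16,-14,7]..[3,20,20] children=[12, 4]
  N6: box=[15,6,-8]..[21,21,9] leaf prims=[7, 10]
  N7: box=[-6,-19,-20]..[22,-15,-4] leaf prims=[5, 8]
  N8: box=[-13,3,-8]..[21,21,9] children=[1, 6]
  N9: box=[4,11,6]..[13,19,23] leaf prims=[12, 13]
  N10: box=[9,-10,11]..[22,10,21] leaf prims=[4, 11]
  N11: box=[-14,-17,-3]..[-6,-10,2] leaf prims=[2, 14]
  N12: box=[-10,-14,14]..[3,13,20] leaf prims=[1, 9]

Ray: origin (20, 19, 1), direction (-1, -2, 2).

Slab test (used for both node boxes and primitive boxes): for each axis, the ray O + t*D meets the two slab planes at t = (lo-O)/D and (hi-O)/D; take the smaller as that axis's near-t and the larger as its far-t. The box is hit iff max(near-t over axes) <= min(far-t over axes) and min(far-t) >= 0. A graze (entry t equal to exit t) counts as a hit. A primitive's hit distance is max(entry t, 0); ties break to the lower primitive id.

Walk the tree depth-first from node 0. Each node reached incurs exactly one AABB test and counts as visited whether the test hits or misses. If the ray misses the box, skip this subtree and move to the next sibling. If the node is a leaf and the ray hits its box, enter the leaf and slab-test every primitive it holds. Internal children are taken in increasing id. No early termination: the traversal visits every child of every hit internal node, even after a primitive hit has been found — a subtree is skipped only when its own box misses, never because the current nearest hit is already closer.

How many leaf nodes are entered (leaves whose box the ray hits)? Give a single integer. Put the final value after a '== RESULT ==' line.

Walk:
N0 x:[-2,36] y:[-1,19] z:[-21/2,11] -> hit [-1,11], descend [2, 3, 5, 8]
  N2 x:[-2,16] y:[0,29/2] z:[5/2,11] -> hit [5/2,11], descend [9, 10]
    N9 x:[7,16] y:[0,4] z:[5/2,11] -> miss, prune
    N10 x:[-2,11] y:[9/2,29/2] z:[5,10] -> hit [5,10] leaf, test {P4(miss), P11(miss)}
  N3 x:[-2,34] y:[29/2,19] z:[-21/2,1/2] -> miss, prune
  N5 x:[17,36] y:[-1/2,33/2] z:[3,19/2] -> miss, prune
  N8 x:[-1,33] y:[-1,8] z:[-9/2,4] -> hit [-1,4], descend [1, 6]
    N1 x:[13,33] y:[11/2,8] z:[-3,5/2] -> miss, prune
    N6 x:[-1,5] y:[-1,13/2] z:[-9/2,4] -> hit [-1,4] leaf, test {P7(miss), P10(miss)}

Summary -> nodes [0, 2, 9, 10, 3, 5, 8, 1, 6]; box-tests=9; leaf-entries=2; first=miss

== RESULT ==
2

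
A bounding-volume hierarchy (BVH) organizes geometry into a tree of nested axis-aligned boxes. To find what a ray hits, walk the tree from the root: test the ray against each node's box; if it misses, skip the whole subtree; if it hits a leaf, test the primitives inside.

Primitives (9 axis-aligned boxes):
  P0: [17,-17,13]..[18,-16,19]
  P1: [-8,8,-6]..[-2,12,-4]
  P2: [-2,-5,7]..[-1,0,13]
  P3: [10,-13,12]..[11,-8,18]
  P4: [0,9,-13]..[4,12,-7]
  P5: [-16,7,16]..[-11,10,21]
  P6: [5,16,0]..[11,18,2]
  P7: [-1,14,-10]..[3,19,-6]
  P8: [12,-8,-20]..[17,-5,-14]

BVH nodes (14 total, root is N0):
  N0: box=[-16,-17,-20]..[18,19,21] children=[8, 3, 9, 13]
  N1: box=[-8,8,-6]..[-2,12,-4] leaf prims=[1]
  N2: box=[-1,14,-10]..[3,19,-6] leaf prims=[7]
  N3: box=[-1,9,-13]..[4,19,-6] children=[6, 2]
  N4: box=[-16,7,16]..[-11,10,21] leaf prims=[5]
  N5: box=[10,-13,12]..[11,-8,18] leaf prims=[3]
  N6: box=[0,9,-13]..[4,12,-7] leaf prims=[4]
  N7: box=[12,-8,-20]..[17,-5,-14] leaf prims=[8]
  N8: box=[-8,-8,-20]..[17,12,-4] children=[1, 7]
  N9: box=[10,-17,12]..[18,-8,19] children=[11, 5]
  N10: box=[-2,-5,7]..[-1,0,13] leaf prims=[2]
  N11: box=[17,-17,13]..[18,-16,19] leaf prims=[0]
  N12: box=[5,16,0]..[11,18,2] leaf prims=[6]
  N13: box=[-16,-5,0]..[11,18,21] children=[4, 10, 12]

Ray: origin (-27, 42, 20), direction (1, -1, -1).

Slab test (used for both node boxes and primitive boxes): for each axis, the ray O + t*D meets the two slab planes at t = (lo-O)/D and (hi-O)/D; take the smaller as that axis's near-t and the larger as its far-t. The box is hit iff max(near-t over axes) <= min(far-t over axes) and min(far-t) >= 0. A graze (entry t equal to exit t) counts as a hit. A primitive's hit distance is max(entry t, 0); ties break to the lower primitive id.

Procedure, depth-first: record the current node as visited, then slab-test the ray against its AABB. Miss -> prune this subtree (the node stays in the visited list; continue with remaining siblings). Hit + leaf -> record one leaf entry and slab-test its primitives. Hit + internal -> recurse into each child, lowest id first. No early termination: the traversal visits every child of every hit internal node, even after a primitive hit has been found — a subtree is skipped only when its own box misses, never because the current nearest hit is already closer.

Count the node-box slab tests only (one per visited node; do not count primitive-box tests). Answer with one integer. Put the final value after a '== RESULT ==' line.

Trace the traversal:
N0 x:[11,45] y:[23,59] z:[-1,40] -> hit [23,40], descend [3, 8, 9, 13]
  N3 x:[26,31] y:[23,33] z:[26,33] -> hit [26,31], descend [2, 6]
    N2 x:[26,30] y:[23,28] z:[26,30] -> hit [26,28] leaf, test {P7@t=26}
    N6 x:[27,31] y:[30,33] z:[27,33] -> hit [30,31] leaf, test {P4@t=30}
  N8 x:[19,44] y:[30,50] z:[24,40] -> hit [30,40], descend [1, 7]
    N1 x:[19,25] y:[30,34] z:[24,26] -> miss, prune
    N7 x:[39,44] y:[47,50] z:[34,40] -> miss, prune
  N9 x:[37,45] y:[50,59] z:[1,8] -> miss, prune
  N13 x:[11,38] y:[24,47] z:[-1,20] -> miss, prune

9 AABB tests over nodes [0, 3, 2, 6, 8, 1, 7, 9, 13]; 2 leaves entered; closest P7.

== RESULT ==
9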